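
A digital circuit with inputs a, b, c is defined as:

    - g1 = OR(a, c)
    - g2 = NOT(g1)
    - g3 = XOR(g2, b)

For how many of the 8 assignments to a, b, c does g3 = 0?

4

g3 = XOR(g2, b) must be 0, so g2 and b are equal.
Enumerating the 8 input combinations, 4 give g3 = 0 and 4 give g3 = 1.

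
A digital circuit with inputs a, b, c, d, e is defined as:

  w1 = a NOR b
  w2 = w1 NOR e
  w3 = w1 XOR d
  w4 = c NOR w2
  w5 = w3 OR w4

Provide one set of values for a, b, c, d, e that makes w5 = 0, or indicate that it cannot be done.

a=0 b=1 c=0 d=0 e=0

Check with a=0 b=1 c=0 d=0 e=0:
w1 = a NOR b = 0 NOR 1 = 0
w2 = w1 NOR e = 0 NOR 0 = 1
w3 = w1 XOR d = 0 XOR 0 = 0
w4 = c NOR w2 = 0 NOR 1 = 0
w5 = w3 OR w4 = 0 OR 0 = 0
So w5 = 0 as required.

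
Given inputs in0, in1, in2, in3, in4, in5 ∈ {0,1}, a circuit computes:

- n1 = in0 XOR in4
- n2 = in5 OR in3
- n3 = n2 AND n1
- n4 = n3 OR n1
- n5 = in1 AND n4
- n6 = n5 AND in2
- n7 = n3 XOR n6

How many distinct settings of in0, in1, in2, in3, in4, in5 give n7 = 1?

n7 = n3 XOR n6 must be 1, so n3 and n6 differ.
Enumerating the 64 input combinations, 20 give n7 = 1 and 44 give n7 = 0.

20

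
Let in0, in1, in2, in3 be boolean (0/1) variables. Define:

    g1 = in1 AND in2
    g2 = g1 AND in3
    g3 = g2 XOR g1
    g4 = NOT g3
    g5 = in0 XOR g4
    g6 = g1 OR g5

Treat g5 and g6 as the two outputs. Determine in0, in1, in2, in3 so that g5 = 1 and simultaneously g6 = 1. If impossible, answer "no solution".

Check with in0=0, in1=0, in2=0, in3=0:
g1 = in1 AND in2 = 0 AND 0 = 0
g2 = g1 AND in3 = 0 AND 0 = 0
g3 = g2 XOR g1 = 0 XOR 0 = 0
g4 = NOT g3 = NOT 0 = 1
g5 = in0 XOR g4 = 0 XOR 1 = 1
g6 = g1 OR g5 = 0 OR 1 = 1
So g5 = 1 and g6 = 1.

in0=0, in1=0, in2=0, in3=0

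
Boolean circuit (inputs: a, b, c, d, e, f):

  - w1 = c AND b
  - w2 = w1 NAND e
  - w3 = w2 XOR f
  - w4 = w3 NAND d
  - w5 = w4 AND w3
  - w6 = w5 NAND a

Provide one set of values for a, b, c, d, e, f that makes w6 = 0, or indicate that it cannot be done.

a=1 b=0 c=0 d=0 e=0 f=0

w6 = w5 NAND a must be 0, so both w5 = 1 and a = 1.
Check with a=1 b=0 c=0 d=0 e=0 f=0:
w1 = c AND b = 0 AND 0 = 0
w2 = w1 NAND e = 0 NAND 0 = 1
w3 = w2 XOR f = 1 XOR 0 = 1
w4 = w3 NAND d = 1 NAND 0 = 1
w5 = w4 AND w3 = 1 AND 1 = 1
w6 = w5 NAND a = 1 NAND 1 = 0
So w6 = 0 as required.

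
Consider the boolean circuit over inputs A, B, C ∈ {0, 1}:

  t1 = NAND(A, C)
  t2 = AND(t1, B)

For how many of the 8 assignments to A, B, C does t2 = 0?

t2 = AND(t1, B) must be 0, so at least one of t1, B is 0.
Enumerating the 8 input combinations, 5 give t2 = 0 and 3 give t2 = 1.

5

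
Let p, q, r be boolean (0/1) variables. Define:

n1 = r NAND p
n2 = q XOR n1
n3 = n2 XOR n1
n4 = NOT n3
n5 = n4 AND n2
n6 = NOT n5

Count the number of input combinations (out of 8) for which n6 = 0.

3

n6 = NOT n5 must be 0, so n5 = 1.
n5 = n4 AND n2 must be 1, so both n4 = 1 and n2 = 1.
n4 = NOT n3 must be 1, so n3 = 0.
Enumerating the 8 input combinations, 3 give n6 = 0 and 5 give n6 = 1.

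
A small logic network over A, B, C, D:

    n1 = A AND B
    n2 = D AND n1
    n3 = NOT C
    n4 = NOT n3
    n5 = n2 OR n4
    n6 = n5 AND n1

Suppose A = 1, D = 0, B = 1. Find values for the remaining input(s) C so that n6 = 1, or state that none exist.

C=1

n6 = n5 AND n1 must be 1, so both n5 = 1 and n1 = 1.
Check with A = 1, D = 0, B = 1 and C=1:
n1 = A AND B = 1 AND 1 = 1
n2 = D AND n1 = 0 AND 1 = 0
n3 = NOT C = NOT 1 = 0
n4 = NOT n3 = NOT 0 = 1
n5 = n2 OR n4 = 0 OR 1 = 1
n6 = n5 AND n1 = 1 AND 1 = 1
So n6 = 1.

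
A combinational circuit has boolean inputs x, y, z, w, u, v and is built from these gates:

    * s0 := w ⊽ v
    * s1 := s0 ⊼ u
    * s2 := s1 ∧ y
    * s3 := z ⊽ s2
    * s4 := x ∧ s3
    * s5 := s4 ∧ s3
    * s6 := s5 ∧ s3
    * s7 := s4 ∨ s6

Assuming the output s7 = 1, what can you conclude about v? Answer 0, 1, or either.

Both values of v occur among assignments with s7 = 1:
  v=0: x=1, y=0, z=0, w=0, u=0, v=0
  v=1: x=1, y=0, z=0, w=0, u=0, v=1

either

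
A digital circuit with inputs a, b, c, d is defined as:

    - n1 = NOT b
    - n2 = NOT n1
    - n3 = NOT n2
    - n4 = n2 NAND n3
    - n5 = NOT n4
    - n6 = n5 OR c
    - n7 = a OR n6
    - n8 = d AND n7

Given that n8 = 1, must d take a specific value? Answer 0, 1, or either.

1

n8 = d AND n7 must be 1, so both d = 1 and n7 = 1.
Every assignment with n8 = 1 has d = 1; there are 6 such assignment(s).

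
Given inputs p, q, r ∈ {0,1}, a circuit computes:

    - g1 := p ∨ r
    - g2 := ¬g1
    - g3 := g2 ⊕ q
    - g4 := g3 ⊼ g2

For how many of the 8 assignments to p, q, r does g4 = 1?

g4 = g3 ⊼ g2 must be 1, so at least one of g3, g2 is 0.
Enumerating the 8 input combinations, 7 give g4 = 1 and 1 give g4 = 0.

7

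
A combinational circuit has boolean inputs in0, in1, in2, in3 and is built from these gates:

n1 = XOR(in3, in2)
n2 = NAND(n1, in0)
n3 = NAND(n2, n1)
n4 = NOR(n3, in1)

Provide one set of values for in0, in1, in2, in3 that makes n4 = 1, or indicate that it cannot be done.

n4 = NOR(n3, in1) must be 1, so both n3 = 0 and in1 = 0.
Check with in0=0, in1=0, in2=1, in3=0:
n1 = XOR(in3, in2) = XOR(0, 1) = 1
n2 = NAND(n1, in0) = NAND(1, 0) = 1
n3 = NAND(n2, n1) = NAND(1, 1) = 0
n4 = NOR(n3, in1) = NOR(0, 0) = 1
So n4 = 1 as required.

in0=0, in1=0, in2=1, in3=0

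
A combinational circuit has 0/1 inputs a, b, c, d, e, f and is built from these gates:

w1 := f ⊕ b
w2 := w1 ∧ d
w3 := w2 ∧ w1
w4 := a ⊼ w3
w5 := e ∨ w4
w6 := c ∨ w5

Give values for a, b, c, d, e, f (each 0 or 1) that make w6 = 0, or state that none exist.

a=1 b=0 c=0 d=1 e=0 f=1

Check with a=1 b=0 c=0 d=1 e=0 f=1:
w1 = f ⊕ b = 1 ⊕ 0 = 1
w2 = w1 ∧ d = 1 ∧ 1 = 1
w3 = w2 ∧ w1 = 1 ∧ 1 = 1
w4 = a ⊼ w3 = 1 ⊼ 1 = 0
w5 = e ∨ w4 = 0 ∨ 0 = 0
w6 = c ∨ w5 = 0 ∨ 0 = 0
So w6 = 0 as required.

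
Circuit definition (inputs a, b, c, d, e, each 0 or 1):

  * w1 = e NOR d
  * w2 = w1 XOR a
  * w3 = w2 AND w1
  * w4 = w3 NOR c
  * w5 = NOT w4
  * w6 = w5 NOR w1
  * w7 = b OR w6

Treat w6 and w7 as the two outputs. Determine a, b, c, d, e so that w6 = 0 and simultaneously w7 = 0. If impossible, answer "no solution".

Check with a=0 b=0 c=1 d=1 e=1:
w1 = e NOR d = 1 NOR 1 = 0
w2 = w1 XOR a = 0 XOR 0 = 0
w3 = w2 AND w1 = 0 AND 0 = 0
w4 = w3 NOR c = 0 NOR 1 = 0
w5 = NOT w4 = NOT 0 = 1
w6 = w5 NOR w1 = 1 NOR 0 = 0
w7 = b OR w6 = 0 OR 0 = 0
So w6 = 0 and w7 = 0.

a=0 b=0 c=1 d=1 e=1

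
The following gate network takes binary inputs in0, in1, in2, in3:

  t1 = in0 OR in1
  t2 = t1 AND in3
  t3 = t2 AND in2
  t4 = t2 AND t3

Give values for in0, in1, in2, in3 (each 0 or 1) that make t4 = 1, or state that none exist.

in0=0, in1=1, in2=1, in3=1

t4 = t2 AND t3 must be 1, so both t2 = 1 and t3 = 1.
Check with in0=0, in1=1, in2=1, in3=1:
t1 = in0 OR in1 = 0 OR 1 = 1
t2 = t1 AND in3 = 1 AND 1 = 1
t3 = t2 AND in2 = 1 AND 1 = 1
t4 = t2 AND t3 = 1 AND 1 = 1
So t4 = 1 as required.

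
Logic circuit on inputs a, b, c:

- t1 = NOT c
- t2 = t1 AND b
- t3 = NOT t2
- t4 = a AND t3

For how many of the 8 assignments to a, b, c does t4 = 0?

5

t4 = a AND t3 must be 0, so at least one of a, t3 is 0.
Satisfying assignments:
  a=0, b=0, c=0
  a=0, b=0, c=1
  a=0, b=1, c=0
  a=0, b=1, c=1
  a=1, b=1, c=0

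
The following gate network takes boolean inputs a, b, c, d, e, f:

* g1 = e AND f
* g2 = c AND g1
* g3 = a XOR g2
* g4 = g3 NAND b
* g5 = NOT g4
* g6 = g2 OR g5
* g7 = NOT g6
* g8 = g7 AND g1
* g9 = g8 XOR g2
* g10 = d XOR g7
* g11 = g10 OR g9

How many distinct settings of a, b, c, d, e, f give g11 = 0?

25

g11 = g10 OR g9 must be 0, so both g10 = 0 and g9 = 0.
g10 = d XOR g7 must be 0, so d and g7 are equal.
g9 = g8 XOR g2 must be 0, so g8 and g2 are equal.
Enumerating the 64 input combinations, 25 give g11 = 0 and 39 give g11 = 1.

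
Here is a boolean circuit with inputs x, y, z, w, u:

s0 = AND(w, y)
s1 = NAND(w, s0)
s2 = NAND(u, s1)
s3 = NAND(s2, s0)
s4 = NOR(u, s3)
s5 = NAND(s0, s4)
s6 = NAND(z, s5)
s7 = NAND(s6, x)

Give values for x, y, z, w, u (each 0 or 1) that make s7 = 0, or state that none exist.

s7 = NAND(s6, x) must be 0, so both s6 = 1 and x = 1.
Check with x=1 y=1 z=1 w=1 u=0:
s0 = AND(w, y) = AND(1, 1) = 1
s1 = NAND(w, s0) = NAND(1, 1) = 0
s2 = NAND(u, s1) = NAND(0, 0) = 1
s3 = NAND(s2, s0) = NAND(1, 1) = 0
s4 = NOR(u, s3) = NOR(0, 0) = 1
s5 = NAND(s0, s4) = NAND(1, 1) = 0
s6 = NAND(z, s5) = NAND(1, 0) = 1
s7 = NAND(s6, x) = NAND(1, 1) = 0
So s7 = 0 as required.

x=1 y=1 z=1 w=1 u=0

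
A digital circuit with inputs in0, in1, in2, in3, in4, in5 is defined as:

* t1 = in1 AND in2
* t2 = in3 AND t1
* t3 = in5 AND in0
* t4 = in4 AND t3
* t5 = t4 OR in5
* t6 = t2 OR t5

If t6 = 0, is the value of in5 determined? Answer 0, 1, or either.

t6 = t2 OR t5 must be 0, so both t2 = 0 and t5 = 0.
t2 = in3 AND t1 must be 0, so at least one of in3, t1 is 0.
t5 = t4 OR in5 must be 0, so both t4 = 0 and in5 = 0.
Every assignment with t6 = 0 has in5 = 0; there are 28 such assignment(s).

0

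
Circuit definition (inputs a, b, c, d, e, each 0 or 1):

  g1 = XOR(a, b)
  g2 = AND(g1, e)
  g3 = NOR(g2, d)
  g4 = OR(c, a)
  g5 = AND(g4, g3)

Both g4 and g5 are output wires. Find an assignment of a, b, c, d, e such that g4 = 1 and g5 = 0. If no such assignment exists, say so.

Check with a=1, b=1, c=1, d=1, e=0:
g1 = XOR(a, b) = XOR(1, 1) = 0
g2 = AND(g1, e) = AND(0, 0) = 0
g3 = NOR(g2, d) = NOR(0, 1) = 0
g4 = OR(c, a) = OR(1, 1) = 1
g5 = AND(g4, g3) = AND(1, 0) = 0
So g4 = 1 and g5 = 0.

a=1, b=1, c=1, d=1, e=0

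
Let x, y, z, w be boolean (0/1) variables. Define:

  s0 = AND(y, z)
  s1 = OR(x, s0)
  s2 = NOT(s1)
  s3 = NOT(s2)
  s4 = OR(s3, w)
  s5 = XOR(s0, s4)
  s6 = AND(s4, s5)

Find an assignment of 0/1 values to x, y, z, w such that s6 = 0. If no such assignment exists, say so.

x=0 y=1 z=0 w=0

Check with x=0 y=1 z=0 w=0:
s0 = AND(y, z) = AND(1, 0) = 0
s1 = OR(x, s0) = OR(0, 0) = 0
s2 = NOT(s1) = NOT 0 = 1
s3 = NOT(s2) = NOT 1 = 0
s4 = OR(s3, w) = OR(0, 0) = 0
s5 = XOR(s0, s4) = XOR(0, 0) = 0
s6 = AND(s4, s5) = AND(0, 0) = 0
So s6 = 0 as required.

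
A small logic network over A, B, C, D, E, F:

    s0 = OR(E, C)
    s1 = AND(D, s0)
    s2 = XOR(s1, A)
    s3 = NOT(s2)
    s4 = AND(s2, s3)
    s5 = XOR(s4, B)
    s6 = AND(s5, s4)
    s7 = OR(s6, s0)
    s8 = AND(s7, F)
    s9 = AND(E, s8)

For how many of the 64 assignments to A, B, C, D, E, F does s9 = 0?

48

s9 = AND(E, s8) must be 0, so at least one of E, s8 is 0.
Enumerating the 64 input combinations, 48 give s9 = 0 and 16 give s9 = 1.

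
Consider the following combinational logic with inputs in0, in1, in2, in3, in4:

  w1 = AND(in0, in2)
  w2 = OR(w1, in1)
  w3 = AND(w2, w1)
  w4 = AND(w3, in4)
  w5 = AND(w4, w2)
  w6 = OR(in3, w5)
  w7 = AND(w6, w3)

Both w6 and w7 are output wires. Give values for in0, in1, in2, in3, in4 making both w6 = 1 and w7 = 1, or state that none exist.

Check with in0=1, in1=1, in2=1, in3=1, in4=1:
w1 = AND(in0, in2) = AND(1, 1) = 1
w2 = OR(w1, in1) = OR(1, 1) = 1
w3 = AND(w2, w1) = AND(1, 1) = 1
w4 = AND(w3, in4) = AND(1, 1) = 1
w5 = AND(w4, w2) = AND(1, 1) = 1
w6 = OR(in3, w5) = OR(1, 1) = 1
w7 = AND(w6, w3) = AND(1, 1) = 1
So w6 = 1 and w7 = 1.

in0=1, in1=1, in2=1, in3=1, in4=1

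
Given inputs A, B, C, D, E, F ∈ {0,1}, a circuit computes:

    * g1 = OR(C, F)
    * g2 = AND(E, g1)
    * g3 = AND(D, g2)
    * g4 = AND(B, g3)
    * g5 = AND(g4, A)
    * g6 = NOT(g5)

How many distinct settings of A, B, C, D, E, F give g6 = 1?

g6 = NOT(g5) must be 1, so g5 = 0.
g5 = AND(g4, A) must be 0, so at least one of g4, A is 0.
Enumerating the 64 input combinations, 61 give g6 = 1 and 3 give g6 = 0.

61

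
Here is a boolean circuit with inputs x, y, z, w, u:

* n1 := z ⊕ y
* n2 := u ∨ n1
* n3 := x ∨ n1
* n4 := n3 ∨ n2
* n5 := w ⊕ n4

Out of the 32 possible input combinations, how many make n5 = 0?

n5 = w ⊕ n4 must be 0, so w and n4 are equal.
Enumerating the 32 input combinations, 16 give n5 = 0 and 16 give n5 = 1.

16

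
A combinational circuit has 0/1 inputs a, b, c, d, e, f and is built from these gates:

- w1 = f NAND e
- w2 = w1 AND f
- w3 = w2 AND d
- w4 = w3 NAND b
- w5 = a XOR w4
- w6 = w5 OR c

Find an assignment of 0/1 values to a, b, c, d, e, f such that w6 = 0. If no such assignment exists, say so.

w6 = w5 OR c must be 0, so both w5 = 0 and c = 0.
w5 = a XOR w4 must be 0, so a and w4 are equal.
Check with a=1 b=1 c=0 d=0 e=0 f=1:
w1 = f NAND e = 1 NAND 0 = 1
w2 = w1 AND f = 1 AND 1 = 1
w3 = w2 AND d = 1 AND 0 = 0
w4 = w3 NAND b = 0 NAND 1 = 1
w5 = a XOR w4 = 1 XOR 1 = 0
w6 = w5 OR c = 0 OR 0 = 0
So w6 = 0 as required.

a=1 b=1 c=0 d=0 e=0 f=1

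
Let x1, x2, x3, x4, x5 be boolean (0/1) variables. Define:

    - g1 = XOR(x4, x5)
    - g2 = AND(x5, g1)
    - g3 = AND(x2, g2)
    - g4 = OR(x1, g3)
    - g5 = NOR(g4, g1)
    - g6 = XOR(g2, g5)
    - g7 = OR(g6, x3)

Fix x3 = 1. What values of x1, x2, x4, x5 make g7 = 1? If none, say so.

Check with x3 = 1 and x1=1, x2=1, x4=1, x5=1:
g1 = XOR(x4, x5) = XOR(1, 1) = 0
g2 = AND(x5, g1) = AND(1, 0) = 0
g3 = AND(x2, g2) = AND(1, 0) = 0
g4 = OR(x1, g3) = OR(1, 0) = 1
g5 = NOR(g4, g1) = NOR(1, 0) = 0
g6 = XOR(g2, g5) = XOR(0, 0) = 0
g7 = OR(g6, x3) = OR(0, 1) = 1
So g7 = 1.

x1=1, x2=1, x4=1, x5=1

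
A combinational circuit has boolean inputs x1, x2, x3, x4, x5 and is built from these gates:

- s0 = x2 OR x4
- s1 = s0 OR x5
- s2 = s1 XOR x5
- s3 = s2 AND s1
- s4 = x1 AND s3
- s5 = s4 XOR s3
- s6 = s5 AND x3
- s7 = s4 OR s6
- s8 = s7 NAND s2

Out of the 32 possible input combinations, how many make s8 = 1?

s8 = s7 NAND s2 must be 1, so at least one of s7, s2 is 0.
Enumerating the 32 input combinations, 23 give s8 = 1 and 9 give s8 = 0.

23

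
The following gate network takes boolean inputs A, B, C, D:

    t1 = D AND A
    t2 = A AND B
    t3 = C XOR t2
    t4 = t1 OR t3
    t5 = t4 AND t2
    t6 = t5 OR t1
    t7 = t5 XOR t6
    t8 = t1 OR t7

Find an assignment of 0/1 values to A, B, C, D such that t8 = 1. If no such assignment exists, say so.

t8 = t1 OR t7 must be 1, so at least one of t1, t7 is 1.
Check with A=1 B=0 C=1 D=1:
t1 = D AND A = 1 AND 1 = 1
t2 = A AND B = 1 AND 0 = 0
t3 = C XOR t2 = 1 XOR 0 = 1
t4 = t1 OR t3 = 1 OR 1 = 1
t5 = t4 AND t2 = 1 AND 0 = 0
t6 = t5 OR t1 = 0 OR 1 = 1
t7 = t5 XOR t6 = 0 XOR 1 = 1
t8 = t1 OR t7 = 1 OR 1 = 1
So t8 = 1 as required.

A=1 B=0 C=1 D=1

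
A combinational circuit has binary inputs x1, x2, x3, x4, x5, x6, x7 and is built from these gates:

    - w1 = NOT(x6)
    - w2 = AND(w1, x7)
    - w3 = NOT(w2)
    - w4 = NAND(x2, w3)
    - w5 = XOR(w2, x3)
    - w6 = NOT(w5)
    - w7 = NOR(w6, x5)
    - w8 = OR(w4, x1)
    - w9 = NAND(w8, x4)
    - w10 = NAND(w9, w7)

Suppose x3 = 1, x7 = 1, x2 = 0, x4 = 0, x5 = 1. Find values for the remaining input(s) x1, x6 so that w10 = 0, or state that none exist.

With x3 = 1, x7 = 1, x2 = 0, x4 = 0, x5 = 1 fixed, none of the 4 settings of x1, x6 give w10 = 0.
For example, with x1=0, x6=1:
w1 = NOT(x6) = NOT 1 = 0
w2 = AND(w1, x7) = AND(0, 1) = 0
w3 = NOT(w2) = NOT 0 = 1
w4 = NAND(x2, w3) = NAND(0, 1) = 1
w5 = XOR(w2, x3) = XOR(0, 1) = 1
w6 = NOT(w5) = NOT 1 = 0
w7 = NOR(w6, x5) = NOR(0, 1) = 0
w8 = OR(w4, x1) = OR(1, 0) = 1
w9 = NAND(w8, x4) = NAND(1, 0) = 1
w10 = NAND(w9, w7) = NAND(1, 0) = 1
giving w10 = 1 ≠ 0.

no solution exists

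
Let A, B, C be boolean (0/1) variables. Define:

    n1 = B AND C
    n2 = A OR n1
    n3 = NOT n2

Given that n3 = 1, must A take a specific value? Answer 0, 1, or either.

n3 = NOT n2 must be 1, so n2 = 0.
Every assignment with n3 = 1 has A = 0; there are 3 such assignment(s).
  A=0, B=0, C=0
  A=0, B=0, C=1
  A=0, B=1, C=0

0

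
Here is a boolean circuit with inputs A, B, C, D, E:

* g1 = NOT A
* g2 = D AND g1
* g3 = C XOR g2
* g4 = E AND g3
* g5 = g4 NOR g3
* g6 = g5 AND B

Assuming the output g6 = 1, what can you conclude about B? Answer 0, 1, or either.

g6 = g5 AND B must be 1, so both g5 = 1 and B = 1.
g5 = g4 NOR g3 must be 1, so both g4 = 0 and g3 = 0.
Every assignment with g6 = 1 has B = 1; there are 8 such assignment(s).

1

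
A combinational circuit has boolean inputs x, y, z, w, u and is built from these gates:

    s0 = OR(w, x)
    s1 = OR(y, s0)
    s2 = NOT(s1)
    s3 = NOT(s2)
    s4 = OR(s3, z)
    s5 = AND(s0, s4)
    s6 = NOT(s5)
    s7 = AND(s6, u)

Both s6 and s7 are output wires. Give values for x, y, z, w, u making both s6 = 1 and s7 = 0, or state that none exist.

Check with x=0, y=0, z=1, w=0, u=0:
s0 = OR(w, x) = OR(0, 0) = 0
s1 = OR(y, s0) = OR(0, 0) = 0
s2 = NOT(s1) = NOT 0 = 1
s3 = NOT(s2) = NOT 1 = 0
s4 = OR(s3, z) = OR(0, 1) = 1
s5 = AND(s0, s4) = AND(0, 1) = 0
s6 = NOT(s5) = NOT 0 = 1
s7 = AND(s6, u) = AND(1, 0) = 0
So s6 = 1 and s7 = 0.

x=0, y=0, z=1, w=0, u=0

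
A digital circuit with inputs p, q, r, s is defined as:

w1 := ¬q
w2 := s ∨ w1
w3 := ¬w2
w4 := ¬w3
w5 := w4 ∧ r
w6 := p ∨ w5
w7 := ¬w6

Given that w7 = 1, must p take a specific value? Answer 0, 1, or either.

0

w7 = ¬w6 must be 1, so w6 = 0.
w6 = p ∨ w5 must be 0, so both p = 0 and w5 = 0.
Every assignment with w7 = 1 has p = 0; there are 5 such assignment(s).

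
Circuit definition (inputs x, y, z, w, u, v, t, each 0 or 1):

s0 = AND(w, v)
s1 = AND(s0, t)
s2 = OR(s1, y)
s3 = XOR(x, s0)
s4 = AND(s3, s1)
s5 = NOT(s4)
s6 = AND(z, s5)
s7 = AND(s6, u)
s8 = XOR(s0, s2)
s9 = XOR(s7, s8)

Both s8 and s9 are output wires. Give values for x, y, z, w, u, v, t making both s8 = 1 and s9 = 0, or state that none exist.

x=1 y=1 z=1 w=1 u=1 v=0 t=0

Check with x=1 y=1 z=1 w=1 u=1 v=0 t=0:
s0 = AND(w, v) = AND(1, 0) = 0
s1 = AND(s0, t) = AND(0, 0) = 0
s2 = OR(s1, y) = OR(0, 1) = 1
s3 = XOR(x, s0) = XOR(1, 0) = 1
s4 = AND(s3, s1) = AND(1, 0) = 0
s5 = NOT(s4) = NOT 0 = 1
s6 = AND(z, s5) = AND(1, 1) = 1
s7 = AND(s6, u) = AND(1, 1) = 1
s8 = XOR(s0, s2) = XOR(0, 1) = 1
s9 = XOR(s7, s8) = XOR(1, 1) = 0
So s8 = 1 and s9 = 0.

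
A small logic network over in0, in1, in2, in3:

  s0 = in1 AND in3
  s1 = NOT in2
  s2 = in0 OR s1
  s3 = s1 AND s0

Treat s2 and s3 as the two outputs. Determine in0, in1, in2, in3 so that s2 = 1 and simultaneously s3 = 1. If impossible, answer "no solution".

in0=1, in1=1, in2=0, in3=1

Check with in0=1, in1=1, in2=0, in3=1:
s0 = in1 AND in3 = 1 AND 1 = 1
s1 = NOT in2 = NOT 0 = 1
s2 = in0 OR s1 = 1 OR 1 = 1
s3 = s1 AND s0 = 1 AND 1 = 1
So s2 = 1 and s3 = 1.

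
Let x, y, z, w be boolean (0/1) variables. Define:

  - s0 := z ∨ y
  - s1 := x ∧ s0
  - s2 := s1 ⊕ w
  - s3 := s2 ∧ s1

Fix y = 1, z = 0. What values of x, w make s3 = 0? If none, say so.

x=0 w=0

Check with y = 1, z = 0 and x=0, w=0:
s0 = z ∨ y = 0 ∨ 1 = 1
s1 = x ∧ s0 = 0 ∧ 1 = 0
s2 = s1 ⊕ w = 0 ⊕ 0 = 0
s3 = s2 ∧ s1 = 0 ∧ 0 = 0
So s3 = 0.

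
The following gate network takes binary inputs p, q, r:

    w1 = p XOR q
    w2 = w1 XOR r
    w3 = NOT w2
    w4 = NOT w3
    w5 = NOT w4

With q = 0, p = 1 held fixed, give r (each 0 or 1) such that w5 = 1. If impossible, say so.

w5 = NOT w4 must be 1, so w4 = 0.
w4 = NOT w3 must be 0, so w3 = 1.
Check with q = 0, p = 1 and r=1:
w1 = p XOR q = 1 XOR 0 = 1
w2 = w1 XOR r = 1 XOR 1 = 0
w3 = NOT w2 = NOT 0 = 1
w4 = NOT w3 = NOT 1 = 0
w5 = NOT w4 = NOT 0 = 1
So w5 = 1.

r=1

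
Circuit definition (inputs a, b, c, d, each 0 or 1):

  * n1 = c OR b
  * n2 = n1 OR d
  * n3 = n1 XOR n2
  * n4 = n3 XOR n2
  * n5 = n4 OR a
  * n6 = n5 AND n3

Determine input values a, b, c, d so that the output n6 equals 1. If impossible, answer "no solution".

a=1 b=0 c=0 d=1

n6 = n5 AND n3 must be 1, so both n5 = 1 and n3 = 1.
Check with a=1 b=0 c=0 d=1:
n1 = c OR b = 0 OR 0 = 0
n2 = n1 OR d = 0 OR 1 = 1
n3 = n1 XOR n2 = 0 XOR 1 = 1
n4 = n3 XOR n2 = 1 XOR 1 = 0
n5 = n4 OR a = 0 OR 1 = 1
n6 = n5 AND n3 = 1 AND 1 = 1
So n6 = 1 as required.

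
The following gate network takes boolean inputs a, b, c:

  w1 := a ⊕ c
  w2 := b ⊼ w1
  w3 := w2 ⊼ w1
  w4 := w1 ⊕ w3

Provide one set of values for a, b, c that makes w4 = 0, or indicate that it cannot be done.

w4 = w1 ⊕ w3 must be 0, so w1 and w3 are equal.
Check with a=0 b=1 c=1:
w1 = a ⊕ c = 0 ⊕ 1 = 1
w2 = b ⊼ w1 = 1 ⊼ 1 = 0
w3 = w2 ⊼ w1 = 0 ⊼ 1 = 1
w4 = w1 ⊕ w3 = 1 ⊕ 1 = 0
So w4 = 0 as required.

a=0 b=1 c=1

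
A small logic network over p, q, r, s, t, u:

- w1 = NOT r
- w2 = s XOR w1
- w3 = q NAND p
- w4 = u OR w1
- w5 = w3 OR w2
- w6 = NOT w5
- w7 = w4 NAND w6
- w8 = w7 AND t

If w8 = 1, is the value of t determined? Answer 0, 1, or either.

w8 = w7 AND t must be 1, so both w7 = 1 and t = 1.
w7 = w4 NAND w6 must be 1, so at least one of w4, w6 is 0.
Every assignment with w8 = 1 has t = 1; there are 29 such assignment(s).

1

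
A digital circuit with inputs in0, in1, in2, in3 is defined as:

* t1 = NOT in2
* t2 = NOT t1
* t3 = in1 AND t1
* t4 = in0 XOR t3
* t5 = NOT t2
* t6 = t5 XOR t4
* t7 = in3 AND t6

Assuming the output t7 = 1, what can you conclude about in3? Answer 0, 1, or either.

1

t7 = in3 AND t6 must be 1, so both in3 = 1 and t6 = 1.
Every assignment with t7 = 1 has in3 = 1; there are 4 such assignment(s).
  in0=0, in1=0, in2=0, in3=1
  in0=1, in1=0, in2=1, in3=1
  in0=1, in1=1, in2=0, in3=1
  in0=1, in1=1, in2=1, in3=1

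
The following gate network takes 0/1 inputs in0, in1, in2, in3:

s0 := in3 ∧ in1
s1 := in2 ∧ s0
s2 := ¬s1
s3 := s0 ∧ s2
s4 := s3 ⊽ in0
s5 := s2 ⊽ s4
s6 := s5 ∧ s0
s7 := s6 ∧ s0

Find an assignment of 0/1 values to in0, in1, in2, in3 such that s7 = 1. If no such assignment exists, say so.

s7 = s6 ∧ s0 must be 1, so both s6 = 1 and s0 = 1.
Check with in0=1, in1=1, in2=1, in3=1:
s0 = in3 ∧ in1 = 1 ∧ 1 = 1
s1 = in2 ∧ s0 = 1 ∧ 1 = 1
s2 = ¬s1 = ¬1 = 0
s3 = s0 ∧ s2 = 1 ∧ 0 = 0
s4 = s3 ⊽ in0 = 0 ⊽ 1 = 0
s5 = s2 ⊽ s4 = 0 ⊽ 0 = 1
s6 = s5 ∧ s0 = 1 ∧ 1 = 1
s7 = s6 ∧ s0 = 1 ∧ 1 = 1
So s7 = 1 as required.

in0=1, in1=1, in2=1, in3=1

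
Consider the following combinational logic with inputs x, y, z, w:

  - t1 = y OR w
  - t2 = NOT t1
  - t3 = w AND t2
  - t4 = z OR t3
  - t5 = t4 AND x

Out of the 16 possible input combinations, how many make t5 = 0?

12

t5 = t4 AND x must be 0, so at least one of t4, x is 0.
Enumerating the 16 input combinations, 12 give t5 = 0 and 4 give t5 = 1.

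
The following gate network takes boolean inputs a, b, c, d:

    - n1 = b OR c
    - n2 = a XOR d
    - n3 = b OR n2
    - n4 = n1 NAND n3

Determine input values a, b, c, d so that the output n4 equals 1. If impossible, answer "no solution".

a=1, b=0, c=0, d=1

Check with a=1, b=0, c=0, d=1:
n1 = b OR c = 0 OR 0 = 0
n2 = a XOR d = 1 XOR 1 = 0
n3 = b OR n2 = 0 OR 0 = 0
n4 = n1 NAND n3 = 0 NAND 0 = 1
So n4 = 1 as required.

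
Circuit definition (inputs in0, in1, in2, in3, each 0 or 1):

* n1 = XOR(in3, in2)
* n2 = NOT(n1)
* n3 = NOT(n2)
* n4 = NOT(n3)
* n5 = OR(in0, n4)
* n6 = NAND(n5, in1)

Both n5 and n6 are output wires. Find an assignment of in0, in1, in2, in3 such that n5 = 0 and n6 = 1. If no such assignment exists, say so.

in0=0, in1=1, in2=1, in3=0

Check with in0=0, in1=1, in2=1, in3=0:
n1 = XOR(in3, in2) = XOR(0, 1) = 1
n2 = NOT(n1) = NOT 1 = 0
n3 = NOT(n2) = NOT 0 = 1
n4 = NOT(n3) = NOT 1 = 0
n5 = OR(in0, n4) = OR(0, 0) = 0
n6 = NAND(n5, in1) = NAND(0, 1) = 1
So n5 = 0 and n6 = 1.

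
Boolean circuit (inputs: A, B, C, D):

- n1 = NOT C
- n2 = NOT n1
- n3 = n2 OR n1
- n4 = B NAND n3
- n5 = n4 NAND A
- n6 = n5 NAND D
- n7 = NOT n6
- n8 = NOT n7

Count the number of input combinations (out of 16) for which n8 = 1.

10

n8 = NOT n7 must be 1, so n7 = 0.
Enumerating the 16 input combinations, 10 give n8 = 1 and 6 give n8 = 0.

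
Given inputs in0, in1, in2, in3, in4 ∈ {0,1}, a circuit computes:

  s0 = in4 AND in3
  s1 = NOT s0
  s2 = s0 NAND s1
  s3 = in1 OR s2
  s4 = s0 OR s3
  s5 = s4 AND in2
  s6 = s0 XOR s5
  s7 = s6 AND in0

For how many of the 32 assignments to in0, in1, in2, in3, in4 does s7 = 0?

24

s7 = s6 AND in0 must be 0, so at least one of s6, in0 is 0.
Enumerating the 32 input combinations, 24 give s7 = 0 and 8 give s7 = 1.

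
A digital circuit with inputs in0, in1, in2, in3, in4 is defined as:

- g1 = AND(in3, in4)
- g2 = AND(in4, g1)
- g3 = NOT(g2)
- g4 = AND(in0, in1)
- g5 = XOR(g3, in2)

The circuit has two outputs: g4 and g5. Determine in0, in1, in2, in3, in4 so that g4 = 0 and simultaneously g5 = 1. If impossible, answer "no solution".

in0=0, in1=1, in2=0, in3=0, in4=1

Check with in0=0, in1=1, in2=0, in3=0, in4=1:
g1 = AND(in3, in4) = AND(0, 1) = 0
g2 = AND(in4, g1) = AND(1, 0) = 0
g3 = NOT(g2) = NOT 0 = 1
g4 = AND(in0, in1) = AND(0, 1) = 0
g5 = XOR(g3, in2) = XOR(1, 0) = 1
So g4 = 0 and g5 = 1.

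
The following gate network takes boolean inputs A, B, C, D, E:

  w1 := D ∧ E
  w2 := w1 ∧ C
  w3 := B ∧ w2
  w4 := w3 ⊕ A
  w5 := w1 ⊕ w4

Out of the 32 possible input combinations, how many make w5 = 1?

w5 = w1 ⊕ w4 must be 1, so w1 and w4 differ.
Enumerating the 32 input combinations, 16 give w5 = 1 and 16 give w5 = 0.

16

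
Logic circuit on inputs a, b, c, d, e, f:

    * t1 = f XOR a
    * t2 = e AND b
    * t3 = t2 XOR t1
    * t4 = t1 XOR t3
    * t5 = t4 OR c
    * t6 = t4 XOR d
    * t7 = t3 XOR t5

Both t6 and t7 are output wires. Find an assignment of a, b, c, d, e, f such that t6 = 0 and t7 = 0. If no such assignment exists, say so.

a=0, b=0, c=1, d=0, e=0, f=1

Check with a=0, b=0, c=1, d=0, e=0, f=1:
t1 = f XOR a = 1 XOR 0 = 1
t2 = e AND b = 0 AND 0 = 0
t3 = t2 XOR t1 = 0 XOR 1 = 1
t4 = t1 XOR t3 = 1 XOR 1 = 0
t5 = t4 OR c = 0 OR 1 = 1
t6 = t4 XOR d = 0 XOR 0 = 0
t7 = t3 XOR t5 = 1 XOR 1 = 0
So t6 = 0 and t7 = 0.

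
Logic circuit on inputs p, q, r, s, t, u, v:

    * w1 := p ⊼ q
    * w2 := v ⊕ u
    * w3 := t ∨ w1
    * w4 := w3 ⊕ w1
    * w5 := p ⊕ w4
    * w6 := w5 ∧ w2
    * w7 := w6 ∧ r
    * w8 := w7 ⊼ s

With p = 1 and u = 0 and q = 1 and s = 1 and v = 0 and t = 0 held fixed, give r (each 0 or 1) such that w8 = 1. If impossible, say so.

r=1

w8 = w7 ⊼ s must be 1, so at least one of w7, s is 0.
Check with p = 1 and u = 0 and q = 1 and s = 1 and v = 0 and t = 0 and r=1:
w1 = p ⊼ q = 1 ⊼ 1 = 0
w2 = v ⊕ u = 0 ⊕ 0 = 0
w3 = t ∨ w1 = 0 ∨ 0 = 0
w4 = w3 ⊕ w1 = 0 ⊕ 0 = 0
w5 = p ⊕ w4 = 1 ⊕ 0 = 1
w6 = w5 ∧ w2 = 1 ∧ 0 = 0
w7 = w6 ∧ r = 0 ∧ 1 = 0
w8 = w7 ⊼ s = 0 ⊼ 1 = 1
So w8 = 1.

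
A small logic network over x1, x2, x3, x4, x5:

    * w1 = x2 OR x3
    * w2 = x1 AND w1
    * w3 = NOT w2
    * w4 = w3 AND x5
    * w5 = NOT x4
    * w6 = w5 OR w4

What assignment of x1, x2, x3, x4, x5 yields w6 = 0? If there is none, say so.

Check with x1=0, x2=1, x3=1, x4=1, x5=0:
w1 = x2 OR x3 = 1 OR 1 = 1
w2 = x1 AND w1 = 0 AND 1 = 0
w3 = NOT w2 = NOT 0 = 1
w4 = w3 AND x5 = 1 AND 0 = 0
w5 = NOT x4 = NOT 1 = 0
w6 = w5 OR w4 = 0 OR 0 = 0
So w6 = 0 as required.

x1=0, x2=1, x3=1, x4=1, x5=0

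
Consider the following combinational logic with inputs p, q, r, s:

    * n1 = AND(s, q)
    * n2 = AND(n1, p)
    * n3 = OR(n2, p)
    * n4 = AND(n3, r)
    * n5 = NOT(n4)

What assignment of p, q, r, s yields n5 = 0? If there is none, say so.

Check with p=1, q=1, r=1, s=0:
n1 = AND(s, q) = AND(0, 1) = 0
n2 = AND(n1, p) = AND(0, 1) = 0
n3 = OR(n2, p) = OR(0, 1) = 1
n4 = AND(n3, r) = AND(1, 1) = 1
n5 = NOT(n4) = NOT 1 = 0
So n5 = 0 as required.

p=1, q=1, r=1, s=0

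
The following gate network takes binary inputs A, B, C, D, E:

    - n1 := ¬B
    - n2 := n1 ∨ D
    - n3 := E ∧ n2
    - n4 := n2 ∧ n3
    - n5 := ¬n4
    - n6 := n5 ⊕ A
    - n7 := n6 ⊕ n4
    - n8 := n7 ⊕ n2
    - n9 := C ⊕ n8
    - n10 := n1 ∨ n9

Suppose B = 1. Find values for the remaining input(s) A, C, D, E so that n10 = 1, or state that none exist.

A=0, C=1, D=1, E=0

n10 = n1 ∨ n9 must be 1, so at least one of n1, n9 is 1.
Check with B = 1 and A=0, C=1, D=1, E=0:
n1 = ¬B = ¬1 = 0
n2 = n1 ∨ D = 0 ∨ 1 = 1
n3 = E ∧ n2 = 0 ∧ 1 = 0
n4 = n2 ∧ n3 = 1 ∧ 0 = 0
n5 = ¬n4 = ¬0 = 1
n6 = n5 ⊕ A = 1 ⊕ 0 = 1
n7 = n6 ⊕ n4 = 1 ⊕ 0 = 1
n8 = n7 ⊕ n2 = 1 ⊕ 1 = 0
n9 = C ⊕ n8 = 1 ⊕ 0 = 1
n10 = n1 ∨ n9 = 0 ∨ 1 = 1
So n10 = 1.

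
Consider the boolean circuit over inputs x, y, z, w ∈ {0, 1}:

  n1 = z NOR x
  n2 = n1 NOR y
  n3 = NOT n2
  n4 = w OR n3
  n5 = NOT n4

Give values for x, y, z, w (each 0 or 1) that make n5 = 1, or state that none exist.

n5 = NOT n4 must be 1, so n4 = 0.
n4 = w OR n3 must be 0, so both w = 0 and n3 = 0.
n3 = NOT n2 must be 0, so n2 = 1.
Check with x=1, y=0, z=0, w=0:
n1 = z NOR x = 0 NOR 1 = 0
n2 = n1 NOR y = 0 NOR 0 = 1
n3 = NOT n2 = NOT 1 = 0
n4 = w OR n3 = 0 OR 0 = 0
n5 = NOT n4 = NOT 0 = 1
So n5 = 1 as required.

x=1, y=0, z=0, w=0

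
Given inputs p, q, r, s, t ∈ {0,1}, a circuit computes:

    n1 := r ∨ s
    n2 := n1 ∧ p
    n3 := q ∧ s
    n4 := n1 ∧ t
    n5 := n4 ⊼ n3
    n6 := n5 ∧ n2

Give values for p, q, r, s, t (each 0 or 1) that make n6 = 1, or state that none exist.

Check with p=1, q=1, r=1, s=1, t=0:
n1 = r ∨ s = 1 ∨ 1 = 1
n2 = n1 ∧ p = 1 ∧ 1 = 1
n3 = q ∧ s = 1 ∧ 1 = 1
n4 = n1 ∧ t = 1 ∧ 0 = 0
n5 = n4 ⊼ n3 = 0 ⊼ 1 = 1
n6 = n5 ∧ n2 = 1 ∧ 1 = 1
So n6 = 1 as required.

p=1, q=1, r=1, s=1, t=0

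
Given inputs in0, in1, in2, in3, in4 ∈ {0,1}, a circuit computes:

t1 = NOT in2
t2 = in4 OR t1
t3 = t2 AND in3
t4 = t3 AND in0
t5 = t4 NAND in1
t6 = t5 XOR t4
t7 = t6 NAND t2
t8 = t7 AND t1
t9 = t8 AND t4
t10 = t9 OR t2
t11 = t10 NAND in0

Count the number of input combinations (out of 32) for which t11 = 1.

20

t11 = t10 NAND in0 must be 1, so at least one of t10, in0 is 0.
Enumerating the 32 input combinations, 20 give t11 = 1 and 12 give t11 = 0.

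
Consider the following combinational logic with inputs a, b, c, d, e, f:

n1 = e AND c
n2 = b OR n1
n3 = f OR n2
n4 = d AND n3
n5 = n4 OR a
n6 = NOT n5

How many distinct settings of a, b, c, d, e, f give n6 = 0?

n6 = NOT n5 must be 0, so n5 = 1.
n5 = n4 OR a must be 1, so at least one of n4, a is 1.
Enumerating the 64 input combinations, 45 give n6 = 0 and 19 give n6 = 1.

45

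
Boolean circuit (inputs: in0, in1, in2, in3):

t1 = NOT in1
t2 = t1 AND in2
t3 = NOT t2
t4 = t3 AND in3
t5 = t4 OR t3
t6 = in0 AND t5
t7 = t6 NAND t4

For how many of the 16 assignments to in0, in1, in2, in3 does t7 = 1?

t7 = t6 NAND t4 must be 1, so at least one of t6, t4 is 0.
Enumerating the 16 input combinations, 13 give t7 = 1 and 3 give t7 = 0.

13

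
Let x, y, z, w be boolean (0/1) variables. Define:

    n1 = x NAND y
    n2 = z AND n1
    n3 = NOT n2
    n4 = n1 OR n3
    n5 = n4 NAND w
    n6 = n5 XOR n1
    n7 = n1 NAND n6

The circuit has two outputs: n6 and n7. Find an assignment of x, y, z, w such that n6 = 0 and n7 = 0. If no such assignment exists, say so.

no solution exists

Across all 16 input combinations, none give both n6 = 0 and n7 = 0.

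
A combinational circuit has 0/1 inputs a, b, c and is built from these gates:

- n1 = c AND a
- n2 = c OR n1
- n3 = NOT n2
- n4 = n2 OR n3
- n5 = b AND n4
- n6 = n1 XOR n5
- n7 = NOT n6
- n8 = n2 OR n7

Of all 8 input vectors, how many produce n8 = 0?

2

n8 = n2 OR n7 must be 0, so both n2 = 0 and n7 = 0.
Satisfying assignments:
  a=0, b=1, c=0
  a=1, b=1, c=0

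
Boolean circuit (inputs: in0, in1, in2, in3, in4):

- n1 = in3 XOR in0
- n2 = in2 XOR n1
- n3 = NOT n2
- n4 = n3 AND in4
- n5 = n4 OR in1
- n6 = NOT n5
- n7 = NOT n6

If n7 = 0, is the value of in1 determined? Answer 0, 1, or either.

0

n7 = NOT n6 must be 0, so n6 = 1.
n6 = NOT n5 must be 1, so n5 = 0.
n5 = n4 OR in1 must be 0, so both n4 = 0 and in1 = 0.
Every assignment with n7 = 0 has in1 = 0; there are 12 such assignment(s).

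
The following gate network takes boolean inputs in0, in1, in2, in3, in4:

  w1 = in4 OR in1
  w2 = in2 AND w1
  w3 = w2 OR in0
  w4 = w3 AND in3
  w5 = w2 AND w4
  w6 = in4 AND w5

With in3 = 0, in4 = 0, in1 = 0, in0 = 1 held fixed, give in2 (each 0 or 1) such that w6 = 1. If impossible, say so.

no solution exists

With in3 = 0, in4 = 0, in1 = 0, in0 = 1 fixed, none of the 2 settings of in2 give w6 = 1.
For example, with in2=1:
w1 = in4 OR in1 = 0 OR 0 = 0
w2 = in2 AND w1 = 1 AND 0 = 0
w3 = w2 OR in0 = 0 OR 1 = 1
w4 = w3 AND in3 = 1 AND 0 = 0
w5 = w2 AND w4 = 0 AND 0 = 0
w6 = in4 AND w5 = 0 AND 0 = 0
giving w6 = 0 ≠ 1.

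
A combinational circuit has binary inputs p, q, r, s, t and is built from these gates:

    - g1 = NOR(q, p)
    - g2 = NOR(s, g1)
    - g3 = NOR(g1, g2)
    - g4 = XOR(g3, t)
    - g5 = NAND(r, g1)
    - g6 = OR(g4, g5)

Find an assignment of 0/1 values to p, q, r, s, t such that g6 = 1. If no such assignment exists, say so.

p=0, q=1, r=1, s=1, t=1

g6 = OR(g4, g5) must be 1, so at least one of g4, g5 is 1.
Check with p=0, q=1, r=1, s=1, t=1:
g1 = NOR(q, p) = NOR(1, 0) = 0
g2 = NOR(s, g1) = NOR(1, 0) = 0
g3 = NOR(g1, g2) = NOR(0, 0) = 1
g4 = XOR(g3, t) = XOR(1, 1) = 0
g5 = NAND(r, g1) = NAND(1, 0) = 1
g6 = OR(g4, g5) = OR(0, 1) = 1
So g6 = 1 as required.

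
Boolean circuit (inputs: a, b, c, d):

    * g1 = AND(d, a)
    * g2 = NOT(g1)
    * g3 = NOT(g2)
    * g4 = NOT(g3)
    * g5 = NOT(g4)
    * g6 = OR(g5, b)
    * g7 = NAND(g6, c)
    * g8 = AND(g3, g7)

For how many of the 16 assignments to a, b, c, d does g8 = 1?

g8 = AND(g3, g7) must be 1, so both g3 = 1 and g7 = 1.
Satisfying assignments:
  a=1, b=0, c=0, d=1
  a=1, b=1, c=0, d=1

2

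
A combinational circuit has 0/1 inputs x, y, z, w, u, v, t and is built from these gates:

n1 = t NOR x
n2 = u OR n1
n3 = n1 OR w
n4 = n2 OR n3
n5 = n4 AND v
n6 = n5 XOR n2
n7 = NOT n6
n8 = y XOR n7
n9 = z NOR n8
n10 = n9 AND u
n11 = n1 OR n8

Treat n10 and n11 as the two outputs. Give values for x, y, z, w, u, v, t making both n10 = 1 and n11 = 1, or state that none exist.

x=0, y=1, z=0, w=1, u=1, v=1, t=0

Check with x=0, y=1, z=0, w=1, u=1, v=1, t=0:
n1 = t NOR x = 0 NOR 0 = 1
n2 = u OR n1 = 1 OR 1 = 1
n3 = n1 OR w = 1 OR 1 = 1
n4 = n2 OR n3 = 1 OR 1 = 1
n5 = n4 AND v = 1 AND 1 = 1
n6 = n5 XOR n2 = 1 XOR 1 = 0
n7 = NOT n6 = NOT 0 = 1
n8 = y XOR n7 = 1 XOR 1 = 0
n9 = z NOR n8 = 0 NOR 0 = 1
n10 = n9 AND u = 1 AND 1 = 1
n11 = n1 OR n8 = 1 OR 0 = 1
So n10 = 1 and n11 = 1.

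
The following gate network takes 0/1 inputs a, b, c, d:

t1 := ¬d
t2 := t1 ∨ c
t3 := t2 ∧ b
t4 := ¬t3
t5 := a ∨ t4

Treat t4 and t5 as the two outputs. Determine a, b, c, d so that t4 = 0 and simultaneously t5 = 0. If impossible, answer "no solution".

Check with a=0, b=1, c=1, d=1:
t1 = ¬d = ¬1 = 0
t2 = t1 ∨ c = 0 ∨ 1 = 1
t3 = t2 ∧ b = 1 ∧ 1 = 1
t4 = ¬t3 = ¬1 = 0
t5 = a ∨ t4 = 0 ∨ 0 = 0
So t4 = 0 and t5 = 0.

a=0, b=1, c=1, d=1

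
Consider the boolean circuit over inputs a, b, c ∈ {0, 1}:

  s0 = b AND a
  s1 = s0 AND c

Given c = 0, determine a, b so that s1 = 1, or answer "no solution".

With c = 0 fixed, none of the 4 settings of a, b give s1 = 1.
For example, with a=0, b=1:
s0 = b AND a = 1 AND 0 = 0
s1 = s0 AND c = 0 AND 0 = 0
giving s1 = 0 ≠ 1.

no solution exists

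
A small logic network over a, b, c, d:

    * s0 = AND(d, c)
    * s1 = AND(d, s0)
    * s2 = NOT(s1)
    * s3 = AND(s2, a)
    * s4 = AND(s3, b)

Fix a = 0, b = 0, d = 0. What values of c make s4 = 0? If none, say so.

Check with a = 0, b = 0, d = 0 and c=0:
s0 = AND(d, c) = AND(0, 0) = 0
s1 = AND(d, s0) = AND(0, 0) = 0
s2 = NOT(s1) = NOT 0 = 1
s3 = AND(s2, a) = AND(1, 0) = 0
s4 = AND(s3, b) = AND(0, 0) = 0
So s4 = 0.

c=0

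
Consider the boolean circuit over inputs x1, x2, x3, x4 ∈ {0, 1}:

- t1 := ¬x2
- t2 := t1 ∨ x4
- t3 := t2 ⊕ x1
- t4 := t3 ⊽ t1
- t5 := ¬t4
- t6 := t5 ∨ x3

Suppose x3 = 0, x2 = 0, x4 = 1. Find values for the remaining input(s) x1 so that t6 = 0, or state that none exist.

no solution exists

With x3 = 0, x2 = 0, x4 = 1 fixed, none of the 2 settings of x1 give t6 = 0.
For example, with x1=1:
t1 = ¬x2 = ¬0 = 1
t2 = t1 ∨ x4 = 1 ∨ 1 = 1
t3 = t2 ⊕ x1 = 1 ⊕ 1 = 0
t4 = t3 ⊽ t1 = 0 ⊽ 1 = 0
t5 = ¬t4 = ¬0 = 1
t6 = t5 ∨ x3 = 1 ∨ 0 = 1
giving t6 = 1 ≠ 0.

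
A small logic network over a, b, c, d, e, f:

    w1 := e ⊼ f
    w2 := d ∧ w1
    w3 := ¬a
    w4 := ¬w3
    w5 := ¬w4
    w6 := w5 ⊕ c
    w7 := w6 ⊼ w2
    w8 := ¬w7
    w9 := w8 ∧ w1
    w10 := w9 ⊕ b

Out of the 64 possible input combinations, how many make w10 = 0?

w10 = w9 ⊕ b must be 0, so w9 and b are equal.
Enumerating the 64 input combinations, 32 give w10 = 0 and 32 give w10 = 1.

32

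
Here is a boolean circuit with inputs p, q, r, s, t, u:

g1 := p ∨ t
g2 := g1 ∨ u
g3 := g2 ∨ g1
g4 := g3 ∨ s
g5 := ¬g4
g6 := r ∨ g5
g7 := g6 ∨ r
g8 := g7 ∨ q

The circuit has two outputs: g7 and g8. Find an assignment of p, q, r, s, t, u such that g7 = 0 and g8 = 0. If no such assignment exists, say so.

p=1, q=0, r=0, s=0, t=1, u=0

Check with p=1, q=0, r=0, s=0, t=1, u=0:
g1 = p ∨ t = 1 ∨ 1 = 1
g2 = g1 ∨ u = 1 ∨ 0 = 1
g3 = g2 ∨ g1 = 1 ∨ 1 = 1
g4 = g3 ∨ s = 1 ∨ 0 = 1
g5 = ¬g4 = ¬1 = 0
g6 = r ∨ g5 = 0 ∨ 0 = 0
g7 = g6 ∨ r = 0 ∨ 0 = 0
g8 = g7 ∨ q = 0 ∨ 0 = 0
So g7 = 0 and g8 = 0.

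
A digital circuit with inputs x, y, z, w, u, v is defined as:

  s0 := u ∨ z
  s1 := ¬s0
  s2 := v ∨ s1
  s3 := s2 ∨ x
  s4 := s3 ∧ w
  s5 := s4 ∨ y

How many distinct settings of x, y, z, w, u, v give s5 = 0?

s5 = s4 ∨ y must be 0, so both s4 = 0 and y = 0.
Enumerating the 64 input combinations, 19 give s5 = 0 and 45 give s5 = 1.

19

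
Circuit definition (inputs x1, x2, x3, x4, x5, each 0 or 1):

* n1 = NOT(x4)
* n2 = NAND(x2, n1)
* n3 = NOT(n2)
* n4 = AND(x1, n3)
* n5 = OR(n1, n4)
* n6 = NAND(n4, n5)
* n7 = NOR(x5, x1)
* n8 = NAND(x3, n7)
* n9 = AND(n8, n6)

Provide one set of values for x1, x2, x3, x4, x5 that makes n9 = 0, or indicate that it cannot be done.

Check with x1=0 x2=0 x3=1 x4=1 x5=0:
n1 = NOT(x4) = NOT 1 = 0
n2 = NAND(x2, n1) = NAND(0, 0) = 1
n3 = NOT(n2) = NOT 1 = 0
n4 = AND(x1, n3) = AND(0, 0) = 0
n5 = OR(n1, n4) = OR(0, 0) = 0
n6 = NAND(n4, n5) = NAND(0, 0) = 1
n7 = NOR(x5, x1) = NOR(0, 0) = 1
n8 = NAND(x3, n7) = NAND(1, 1) = 0
n9 = AND(n8, n6) = AND(0, 1) = 0
So n9 = 0 as required.

x1=0 x2=0 x3=1 x4=1 x5=0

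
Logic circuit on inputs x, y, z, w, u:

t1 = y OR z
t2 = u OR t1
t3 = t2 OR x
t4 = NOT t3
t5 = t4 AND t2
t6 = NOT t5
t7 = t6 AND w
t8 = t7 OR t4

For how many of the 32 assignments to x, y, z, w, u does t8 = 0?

15

t8 = t7 OR t4 must be 0, so both t7 = 0 and t4 = 0.
Enumerating the 32 input combinations, 15 give t8 = 0 and 17 give t8 = 1.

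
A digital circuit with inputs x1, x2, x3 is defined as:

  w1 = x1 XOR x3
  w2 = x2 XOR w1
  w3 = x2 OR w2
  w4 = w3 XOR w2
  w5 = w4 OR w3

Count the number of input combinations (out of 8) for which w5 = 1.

w5 = w4 OR w3 must be 1, so at least one of w4, w3 is 1.
Satisfying assignments:
  x1=0, x2=0, x3=1
  x1=0, x2=1, x3=0
  x1=0, x2=1, x3=1
  x1=1, x2=0, x3=0
  x1=1, x2=1, x3=0
  x1=1, x2=1, x3=1

6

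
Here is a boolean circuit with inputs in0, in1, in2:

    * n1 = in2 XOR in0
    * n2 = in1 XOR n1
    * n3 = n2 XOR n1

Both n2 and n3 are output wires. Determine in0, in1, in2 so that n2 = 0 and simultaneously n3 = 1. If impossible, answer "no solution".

Check with in0=0, in1=1, in2=1:
n1 = in2 XOR in0 = 1 XOR 0 = 1
n2 = in1 XOR n1 = 1 XOR 1 = 0
n3 = n2 XOR n1 = 0 XOR 1 = 1
So n2 = 0 and n3 = 1.

in0=0, in1=1, in2=1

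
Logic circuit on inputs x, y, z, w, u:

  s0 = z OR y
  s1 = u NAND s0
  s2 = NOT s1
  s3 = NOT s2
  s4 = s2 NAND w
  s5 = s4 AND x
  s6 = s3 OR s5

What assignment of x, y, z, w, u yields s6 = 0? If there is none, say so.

s6 = s3 OR s5 must be 0, so both s3 = 0 and s5 = 0.
s3 = NOT s2 must be 0, so s2 = 1.
Check with x=0, y=0, z=1, w=1, u=1:
s0 = z OR y = 1 OR 0 = 1
s1 = u NAND s0 = 1 NAND 1 = 0
s2 = NOT s1 = NOT 0 = 1
s3 = NOT s2 = NOT 1 = 0
s4 = s2 NAND w = 1 NAND 1 = 0
s5 = s4 AND x = 0 AND 0 = 0
s6 = s3 OR s5 = 0 OR 0 = 0
So s6 = 0 as required.

x=0, y=0, z=1, w=1, u=1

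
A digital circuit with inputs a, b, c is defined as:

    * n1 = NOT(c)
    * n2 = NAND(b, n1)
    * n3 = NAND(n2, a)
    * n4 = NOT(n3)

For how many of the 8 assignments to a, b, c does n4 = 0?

5

n4 = NOT(n3) must be 0, so n3 = 1.
Satisfying assignments:
  a=0, b=0, c=0
  a=0, b=0, c=1
  a=0, b=1, c=0
  a=0, b=1, c=1
  a=1, b=1, c=0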